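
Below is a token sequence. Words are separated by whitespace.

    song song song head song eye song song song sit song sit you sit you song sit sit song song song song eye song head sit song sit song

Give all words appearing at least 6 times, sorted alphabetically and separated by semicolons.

Unigram counts meeting the condition (at least 6 times):
  sit: 7
  song: 16

sit; song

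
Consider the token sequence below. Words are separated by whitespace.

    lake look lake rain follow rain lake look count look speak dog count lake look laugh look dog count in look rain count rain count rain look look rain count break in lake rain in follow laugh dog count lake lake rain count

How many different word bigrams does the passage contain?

30

43 tokens → 42 bigram windows in total.
Repeated bigrams (each contributes count−1 duplicates):
  rain count: 4
  dog count: 3
  lake look: 3
  lake rain: 3
  count lake: 2
  count rain: 2
  look rain: 2
12 duplicate windows → 42 − 12 = 30 distinct.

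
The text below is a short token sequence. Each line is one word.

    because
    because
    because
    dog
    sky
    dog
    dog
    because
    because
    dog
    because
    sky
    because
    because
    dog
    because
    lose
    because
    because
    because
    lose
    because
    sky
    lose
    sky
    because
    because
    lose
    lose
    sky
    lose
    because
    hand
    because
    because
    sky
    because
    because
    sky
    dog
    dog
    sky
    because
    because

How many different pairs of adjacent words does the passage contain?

44 tokens → 43 bigram windows in total.
Repeated bigrams (each contributes count−1 duplicates):
  because because: 10
  because sky: 4
  sky because: 4
  because dog: 3
  because lose: 3
  dog because: 3
  lose because: 3
  dog dog: 2
  … (4 more repeated)
28 duplicate windows → 43 − 28 = 15 distinct.

15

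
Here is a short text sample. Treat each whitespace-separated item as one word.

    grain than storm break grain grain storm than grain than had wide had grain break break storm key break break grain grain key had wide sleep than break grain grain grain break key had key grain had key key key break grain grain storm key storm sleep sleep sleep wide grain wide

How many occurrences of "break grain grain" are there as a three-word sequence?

4

Scanning the 50 overlapping trigram windows for "break grain grain":
  position 4–6: break grain grain
  position 20–22: break grain grain
  position 28–30: break grain grain
  position 41–43: break grain grain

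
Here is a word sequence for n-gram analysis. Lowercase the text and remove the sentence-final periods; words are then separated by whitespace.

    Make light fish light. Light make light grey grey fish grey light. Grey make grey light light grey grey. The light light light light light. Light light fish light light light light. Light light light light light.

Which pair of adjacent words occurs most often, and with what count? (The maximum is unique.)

Bigram frequencies (highest first):
  light light: 16
  light grey: 3
  make light: 2
  light fish: 2
  fish light: 2
  grey grey: 2
  … (8 more, each ≤ 2)

"light light", 16 times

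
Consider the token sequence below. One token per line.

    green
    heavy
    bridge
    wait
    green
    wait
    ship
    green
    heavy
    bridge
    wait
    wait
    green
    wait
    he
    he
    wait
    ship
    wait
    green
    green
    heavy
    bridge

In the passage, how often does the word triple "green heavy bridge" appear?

3

Scanning the 21 overlapping trigram windows for "green heavy bridge":
  position 1–3: green heavy bridge
  position 8–10: green heavy bridge
  position 21–23: green heavy bridge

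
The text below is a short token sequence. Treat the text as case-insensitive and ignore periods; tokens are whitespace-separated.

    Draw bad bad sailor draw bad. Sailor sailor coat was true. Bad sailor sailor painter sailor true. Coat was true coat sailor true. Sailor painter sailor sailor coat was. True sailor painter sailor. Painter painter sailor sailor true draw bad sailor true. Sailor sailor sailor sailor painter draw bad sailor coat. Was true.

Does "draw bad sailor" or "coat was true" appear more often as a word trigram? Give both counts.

"coat was true" (4 vs 3)

"draw bad sailor": 3 occurrences
"coat was true": 4 occurrences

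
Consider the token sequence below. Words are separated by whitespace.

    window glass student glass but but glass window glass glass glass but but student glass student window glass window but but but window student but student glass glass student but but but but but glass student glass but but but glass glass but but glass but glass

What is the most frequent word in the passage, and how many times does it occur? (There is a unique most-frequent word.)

Unigram frequencies (highest first):
  but: 19
  glass: 16
  student: 7
  window: 5

"but", 19 times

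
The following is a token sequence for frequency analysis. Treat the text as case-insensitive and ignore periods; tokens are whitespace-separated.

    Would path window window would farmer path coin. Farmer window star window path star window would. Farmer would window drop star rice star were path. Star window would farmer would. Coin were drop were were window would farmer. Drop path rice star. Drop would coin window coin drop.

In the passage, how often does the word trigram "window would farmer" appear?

Scanning the 46 overlapping trigram windows for "window would farmer":
  position 4–6: window would farmer
  position 15–17: window would farmer
  position 27–29: window would farmer
  position 36–38: window would farmer

4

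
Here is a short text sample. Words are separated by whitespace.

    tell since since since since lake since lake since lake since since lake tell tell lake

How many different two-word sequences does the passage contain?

16 tokens → 15 bigram windows in total.
Repeated bigrams (each contributes count−1 duplicates):
  since lake: 4
  since since: 4
  lake since: 3
8 duplicate windows → 15 − 8 = 7 distinct.

7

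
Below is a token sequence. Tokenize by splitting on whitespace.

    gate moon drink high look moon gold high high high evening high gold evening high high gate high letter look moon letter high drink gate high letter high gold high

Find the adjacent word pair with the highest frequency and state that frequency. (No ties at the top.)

Bigram frequencies (highest first):
  high high: 3
  look moon: 2
  gold high: 2
  evening high: 2
  high gold: 2
  gate high: 2
  … (14 more, each ≤ 2)

"high high", 3 times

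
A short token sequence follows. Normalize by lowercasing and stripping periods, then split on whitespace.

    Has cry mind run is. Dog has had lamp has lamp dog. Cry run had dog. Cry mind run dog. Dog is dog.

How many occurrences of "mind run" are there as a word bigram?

2

Scanning the 22 overlapping bigram windows for "mind run":
  position 3–4: mind run
  position 18–19: mind run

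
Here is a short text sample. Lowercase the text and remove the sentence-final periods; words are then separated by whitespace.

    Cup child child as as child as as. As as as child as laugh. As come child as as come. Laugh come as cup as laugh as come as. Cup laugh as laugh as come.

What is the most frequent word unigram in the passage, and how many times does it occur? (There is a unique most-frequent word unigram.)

Unigram frequencies (highest first):
  as: 17
  child: 5
  laugh: 5
  come: 5
  cup: 3

"as", 17 times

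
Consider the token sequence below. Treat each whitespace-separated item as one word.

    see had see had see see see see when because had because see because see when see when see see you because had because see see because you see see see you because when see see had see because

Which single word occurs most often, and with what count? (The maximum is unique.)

"see", 19 times

Unigram frequencies (highest first):
  see: 19
  because: 8
  had: 5
  when: 4
  you: 3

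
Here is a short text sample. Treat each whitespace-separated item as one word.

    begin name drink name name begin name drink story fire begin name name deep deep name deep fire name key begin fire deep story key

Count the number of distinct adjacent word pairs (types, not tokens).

25 tokens → 24 bigram windows in total.
Repeated bigrams (each contributes count−1 duplicates):
  begin name: 3
  name deep: 2
  name drink: 2
  name name: 2
5 duplicate windows → 24 − 5 = 19 distinct.

19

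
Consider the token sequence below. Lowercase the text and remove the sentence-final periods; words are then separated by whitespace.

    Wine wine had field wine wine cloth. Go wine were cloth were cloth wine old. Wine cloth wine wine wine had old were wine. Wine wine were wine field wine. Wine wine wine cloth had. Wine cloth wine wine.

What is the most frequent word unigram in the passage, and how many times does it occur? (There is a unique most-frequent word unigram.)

"wine", 21 times

Unigram frequencies (highest first):
  wine: 21
  cloth: 6
  were: 4
  had: 3
  field: 2
  old: 2
  … (1 more, each ≤ 1)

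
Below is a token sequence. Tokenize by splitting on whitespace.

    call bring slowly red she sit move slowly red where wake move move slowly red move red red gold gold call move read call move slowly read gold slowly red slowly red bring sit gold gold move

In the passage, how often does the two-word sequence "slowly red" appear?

5

Scanning the 36 overlapping bigram windows for "slowly red":
  position 3–4: slowly red
  position 8–9: slowly red
  position 14–15: slowly red
  position 29–30: slowly red
  position 31–32: slowly red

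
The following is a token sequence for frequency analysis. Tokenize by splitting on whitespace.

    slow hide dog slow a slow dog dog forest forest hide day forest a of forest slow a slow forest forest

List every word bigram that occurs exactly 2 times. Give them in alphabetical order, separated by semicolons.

a slow; forest forest; slow a

Bigram counts meeting the condition (exactly 2 times):
  a slow: 2
  forest forest: 2
  slow a: 2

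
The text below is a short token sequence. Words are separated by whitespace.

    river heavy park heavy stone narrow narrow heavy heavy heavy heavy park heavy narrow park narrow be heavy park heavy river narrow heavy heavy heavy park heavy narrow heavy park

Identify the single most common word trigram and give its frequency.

Trigram frequencies (highest first):
  heavy park heavy: 4
  heavy heavy heavy: 3
  narrow heavy heavy: 2
  heavy heavy park: 2
  park heavy narrow: 2
  river heavy park: 1
  … (14 more, each ≤ 1)

"heavy park heavy", 4 times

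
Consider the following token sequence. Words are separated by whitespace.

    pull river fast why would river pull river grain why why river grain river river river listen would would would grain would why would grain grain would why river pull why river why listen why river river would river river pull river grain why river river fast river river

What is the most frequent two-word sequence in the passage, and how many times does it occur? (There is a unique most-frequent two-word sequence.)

"river river", 6 times

Bigram frequencies (highest first):
  river river: 6
  why river: 5
  pull river: 3
  river pull: 3
  river grain: 3
  river fast: 2
  … (19 more, each ≤ 2)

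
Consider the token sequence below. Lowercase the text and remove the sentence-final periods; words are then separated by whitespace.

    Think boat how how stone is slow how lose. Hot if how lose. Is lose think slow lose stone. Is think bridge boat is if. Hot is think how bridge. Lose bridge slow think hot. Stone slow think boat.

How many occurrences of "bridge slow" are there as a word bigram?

Scanning the 38 overlapping bigram windows for "bridge slow":
  position 32–33: bridge slow

1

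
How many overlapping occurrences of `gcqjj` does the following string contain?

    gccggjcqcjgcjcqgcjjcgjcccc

0

Sliding a length-5 window over the 26 characters (22 positions):
  (no match at any position)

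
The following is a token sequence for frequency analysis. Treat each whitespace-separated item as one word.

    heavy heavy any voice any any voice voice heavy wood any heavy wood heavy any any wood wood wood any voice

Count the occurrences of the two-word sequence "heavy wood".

2

Scanning the 20 overlapping bigram windows for "heavy wood":
  position 9–10: heavy wood
  position 12–13: heavy wood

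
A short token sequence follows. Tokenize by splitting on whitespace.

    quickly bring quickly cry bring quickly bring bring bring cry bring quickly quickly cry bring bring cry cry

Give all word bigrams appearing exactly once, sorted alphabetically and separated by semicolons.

cry cry; quickly quickly

Bigram counts meeting the condition (exactly once):
  cry cry: 1
  quickly quickly: 1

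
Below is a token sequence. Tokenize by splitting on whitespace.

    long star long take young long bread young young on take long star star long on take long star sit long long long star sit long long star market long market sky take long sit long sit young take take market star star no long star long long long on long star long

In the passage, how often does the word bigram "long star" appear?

7

Scanning the 52 overlapping bigram windows for "long star":
  position 1–2: long star
  position 12–13: long star
  position 18–19: long star
  position 23–24: long star
  position 27–28: long star
  position 45–46: long star
  position 51–52: long star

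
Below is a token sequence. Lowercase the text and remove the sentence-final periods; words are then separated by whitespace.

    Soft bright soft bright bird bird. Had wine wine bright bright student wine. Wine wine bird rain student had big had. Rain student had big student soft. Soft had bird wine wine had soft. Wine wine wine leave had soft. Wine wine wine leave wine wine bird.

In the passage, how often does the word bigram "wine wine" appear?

Scanning the 46 overlapping bigram windows for "wine wine":
  position 8–9: wine wine
  position 13–14: wine wine
  position 14–15: wine wine
  position 31–32: wine wine
  position 35–36: wine wine
  position 36–37: wine wine
  position 41–42: wine wine
  position 42–43: wine wine
  position 45–46: wine wine

9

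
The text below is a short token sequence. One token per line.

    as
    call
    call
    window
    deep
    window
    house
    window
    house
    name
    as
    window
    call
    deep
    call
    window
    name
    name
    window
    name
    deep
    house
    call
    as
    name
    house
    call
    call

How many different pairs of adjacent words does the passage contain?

28 tokens → 27 bigram windows in total.
Repeated bigrams (each contributes count−1 duplicates):
  call call: 2
  call window: 2
  house call: 2
  window house: 2
  window name: 2
5 duplicate windows → 27 − 5 = 22 distinct.

22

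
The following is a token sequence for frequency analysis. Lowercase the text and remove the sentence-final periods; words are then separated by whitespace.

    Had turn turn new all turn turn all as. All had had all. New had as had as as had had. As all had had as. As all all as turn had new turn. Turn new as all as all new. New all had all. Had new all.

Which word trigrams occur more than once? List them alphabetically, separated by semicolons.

Trigram counts meeting the condition (more than once):
  all as all: 2
  all had had: 2
  as all had: 2
  had as as: 2
  had had as: 2
  turn turn new: 2

all as all; all had had; as all had; had as as; had had as; turn turn new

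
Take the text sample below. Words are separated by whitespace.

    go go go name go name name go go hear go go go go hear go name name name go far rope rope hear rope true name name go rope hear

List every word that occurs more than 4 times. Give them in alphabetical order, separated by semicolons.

go; name

Unigram counts meeting the condition (more than 4 times):
  go: 13
  name: 8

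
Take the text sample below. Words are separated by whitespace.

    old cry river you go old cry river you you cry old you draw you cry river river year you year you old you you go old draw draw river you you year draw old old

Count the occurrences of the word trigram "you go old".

Scanning the 34 overlapping trigram windows for "you go old":
  position 4–6: you go old
  position 25–27: you go old

2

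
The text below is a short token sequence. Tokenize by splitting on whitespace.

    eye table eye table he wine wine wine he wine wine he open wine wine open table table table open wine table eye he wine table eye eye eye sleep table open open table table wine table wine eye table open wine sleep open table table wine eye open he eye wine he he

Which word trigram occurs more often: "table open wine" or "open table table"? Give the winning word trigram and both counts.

"table open wine": 2 occurrences
"open table table": 3 occurrences

"open table table" (3 vs 2)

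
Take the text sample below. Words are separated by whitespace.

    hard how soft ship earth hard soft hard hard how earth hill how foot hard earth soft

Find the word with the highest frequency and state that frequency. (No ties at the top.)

Unigram frequencies (highest first):
  hard: 5
  how: 3
  soft: 3
  earth: 3
  ship: 1
  hill: 1
  … (1 more, each ≤ 1)

"hard", 5 times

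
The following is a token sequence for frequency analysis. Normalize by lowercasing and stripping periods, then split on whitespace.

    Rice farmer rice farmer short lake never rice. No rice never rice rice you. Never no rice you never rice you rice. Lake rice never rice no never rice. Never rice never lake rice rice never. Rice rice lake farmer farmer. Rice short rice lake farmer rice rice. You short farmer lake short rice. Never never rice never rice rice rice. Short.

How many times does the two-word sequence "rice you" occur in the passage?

4

Scanning the 61 overlapping bigram windows for "rice you":
  position 13–14: rice you
  position 17–18: rice you
  position 20–21: rice you
  position 48–49: rice you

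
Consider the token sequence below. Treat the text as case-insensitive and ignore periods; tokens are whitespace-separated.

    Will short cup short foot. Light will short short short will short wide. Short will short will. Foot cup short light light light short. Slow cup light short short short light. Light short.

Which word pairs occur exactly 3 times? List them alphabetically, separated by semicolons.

Bigram counts meeting the condition (exactly 3 times):
  light light: 3
  light short: 3
  short will: 3

light light; light short; short will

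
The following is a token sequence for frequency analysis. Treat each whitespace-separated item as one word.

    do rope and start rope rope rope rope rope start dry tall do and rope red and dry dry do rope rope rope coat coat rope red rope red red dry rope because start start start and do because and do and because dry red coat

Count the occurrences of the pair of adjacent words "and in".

Scanning the 45 overlapping bigram windows for "and in":
  (none found)

0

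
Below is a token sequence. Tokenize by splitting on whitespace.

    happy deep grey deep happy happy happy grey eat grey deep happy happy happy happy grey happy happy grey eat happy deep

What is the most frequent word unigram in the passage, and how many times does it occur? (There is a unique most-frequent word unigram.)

"happy", 11 times

Unigram frequencies (highest first):
  happy: 11
  grey: 5
  deep: 4
  eat: 2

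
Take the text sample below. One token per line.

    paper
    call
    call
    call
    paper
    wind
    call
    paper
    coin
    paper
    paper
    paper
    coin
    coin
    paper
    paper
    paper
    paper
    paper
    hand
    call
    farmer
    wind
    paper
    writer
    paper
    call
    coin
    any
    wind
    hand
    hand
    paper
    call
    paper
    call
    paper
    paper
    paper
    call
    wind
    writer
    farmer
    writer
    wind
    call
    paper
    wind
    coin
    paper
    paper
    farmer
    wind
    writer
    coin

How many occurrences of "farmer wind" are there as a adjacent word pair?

2

Scanning the 54 overlapping bigram windows for "farmer wind":
  position 22–23: farmer wind
  position 52–53: farmer wind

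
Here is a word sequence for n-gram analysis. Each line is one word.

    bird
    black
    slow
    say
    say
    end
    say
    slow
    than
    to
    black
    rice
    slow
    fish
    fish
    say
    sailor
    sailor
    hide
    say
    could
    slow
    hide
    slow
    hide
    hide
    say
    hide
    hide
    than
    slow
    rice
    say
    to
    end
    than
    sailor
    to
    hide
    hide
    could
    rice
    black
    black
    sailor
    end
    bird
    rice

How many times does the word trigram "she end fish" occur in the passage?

Scanning the 46 overlapping trigram windows for "she end fish":
  (none found)

0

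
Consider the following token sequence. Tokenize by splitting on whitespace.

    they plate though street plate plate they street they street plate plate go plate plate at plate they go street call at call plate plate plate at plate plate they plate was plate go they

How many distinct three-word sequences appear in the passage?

29

35 tokens → 33 trigram windows in total.
Repeated trigrams (each contributes count−1 duplicates):
  plate at plate: 2
  plate plate at: 2
  plate plate they: 2
  street plate plate: 2
4 duplicate windows → 33 − 4 = 29 distinct.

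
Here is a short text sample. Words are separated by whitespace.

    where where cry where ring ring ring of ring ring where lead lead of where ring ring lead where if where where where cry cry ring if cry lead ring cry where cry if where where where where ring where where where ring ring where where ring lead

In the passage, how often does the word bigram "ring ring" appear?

Scanning the 47 overlapping bigram windows for "ring ring":
  position 5–6: ring ring
  position 6–7: ring ring
  position 9–10: ring ring
  position 16–17: ring ring
  position 43–44: ring ring

5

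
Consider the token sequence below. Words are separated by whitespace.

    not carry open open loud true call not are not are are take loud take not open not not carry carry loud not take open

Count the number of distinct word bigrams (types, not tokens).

25 tokens → 24 bigram windows in total.
Repeated bigrams (each contributes count−1 duplicates):
  not are: 2
  not carry: 2
2 duplicate windows → 24 − 2 = 22 distinct.

22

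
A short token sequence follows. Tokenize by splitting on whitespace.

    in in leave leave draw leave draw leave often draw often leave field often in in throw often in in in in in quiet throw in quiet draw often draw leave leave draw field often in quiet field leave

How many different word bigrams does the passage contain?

21

39 tokens → 38 bigram windows in total.
Repeated bigrams (each contributes count−1 duplicates):
  in in: 6
  draw leave: 3
  in quiet: 3
  leave draw: 3
  often in: 3
  draw often: 2
  field often: 2
  leave leave: 2
  … (1 more repeated)
17 duplicate windows → 38 − 17 = 21 distinct.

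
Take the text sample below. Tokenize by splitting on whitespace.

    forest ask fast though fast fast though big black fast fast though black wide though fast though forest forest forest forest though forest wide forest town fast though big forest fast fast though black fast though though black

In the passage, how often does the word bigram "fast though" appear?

Scanning the 37 overlapping bigram windows for "fast though":
  position 3–4: fast though
  position 6–7: fast though
  position 11–12: fast though
  position 16–17: fast though
  position 27–28: fast though
  position 32–33: fast though
  position 35–36: fast though

7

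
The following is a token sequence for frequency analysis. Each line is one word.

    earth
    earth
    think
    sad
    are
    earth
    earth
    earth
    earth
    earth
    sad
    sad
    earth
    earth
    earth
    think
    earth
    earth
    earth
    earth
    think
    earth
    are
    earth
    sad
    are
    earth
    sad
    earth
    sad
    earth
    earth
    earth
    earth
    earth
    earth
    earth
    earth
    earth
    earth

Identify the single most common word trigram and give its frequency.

Trigram frequencies (highest first):
  earth earth earth: 14
  earth earth think: 3
  sad are earth: 2
  sad earth earth: 2
  earth think earth: 2
  are earth sad: 2
  … (12 more, each ≤ 2)

"earth earth earth", 14 times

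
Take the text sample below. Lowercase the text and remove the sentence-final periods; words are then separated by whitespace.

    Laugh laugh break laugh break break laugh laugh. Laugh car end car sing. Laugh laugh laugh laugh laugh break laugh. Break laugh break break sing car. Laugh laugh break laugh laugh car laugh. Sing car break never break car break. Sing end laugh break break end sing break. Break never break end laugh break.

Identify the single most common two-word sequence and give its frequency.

"laugh laugh", 9 times

Bigram frequencies (highest first):
  laugh laugh: 9
  laugh break: 8
  break laugh: 5
  break break: 4
  laugh car: 2
  break sing: 2
  … (16 more, each ≤ 2)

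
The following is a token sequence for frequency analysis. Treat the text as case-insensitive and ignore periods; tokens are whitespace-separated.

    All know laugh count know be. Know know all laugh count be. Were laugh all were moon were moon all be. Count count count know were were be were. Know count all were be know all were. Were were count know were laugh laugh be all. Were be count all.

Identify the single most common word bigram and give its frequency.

Bigram frequencies (highest first):
  all were: 4
  count know: 3
  were were: 3
  were be: 3
  laugh count: 2
  be know: 2
  … (24 more, each ≤ 2)

"all were", 4 times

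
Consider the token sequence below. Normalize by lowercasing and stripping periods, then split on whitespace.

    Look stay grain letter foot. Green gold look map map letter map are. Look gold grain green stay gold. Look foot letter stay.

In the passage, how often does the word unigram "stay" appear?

3

Scanning the 23 tokens for "stay":
  position 2: stay
  position 18: stay
  position 23: stay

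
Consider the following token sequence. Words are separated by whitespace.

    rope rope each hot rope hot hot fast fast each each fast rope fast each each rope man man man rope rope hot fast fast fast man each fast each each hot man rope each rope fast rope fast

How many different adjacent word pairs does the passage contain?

39 tokens → 38 bigram windows in total.
Repeated bigrams (each contributes count−1 duplicates):
  each each: 3
  fast each: 3
  fast fast: 3
  rope fast: 3
  each fast: 2
  each hot: 2
  each rope: 2
  fast rope: 2
  … (6 more repeated)
18 duplicate windows → 38 − 18 = 20 distinct.

20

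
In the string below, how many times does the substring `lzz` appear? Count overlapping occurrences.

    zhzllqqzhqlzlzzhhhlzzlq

Sliding a length-3 window over the 23 characters (21 positions):
  position 13–15: lzz
  position 19–21: lzz

2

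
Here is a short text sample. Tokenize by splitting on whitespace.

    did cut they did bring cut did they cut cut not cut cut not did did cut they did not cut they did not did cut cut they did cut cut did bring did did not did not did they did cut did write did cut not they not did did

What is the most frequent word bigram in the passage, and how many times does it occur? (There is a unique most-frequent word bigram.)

Bigram frequencies (highest first):
  did cut: 6
  they did: 5
  not did: 5
  cut they: 4
  cut cut: 4
  did not: 4
  … (13 more, each ≤ 3)

"did cut", 6 times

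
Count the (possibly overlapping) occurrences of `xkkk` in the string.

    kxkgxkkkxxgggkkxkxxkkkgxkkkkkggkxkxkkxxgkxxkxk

3

Sliding a length-4 window over the 46 characters (43 positions):
  position 5–8: xkkk
  position 19–22: xkkk
  position 24–27: xkkk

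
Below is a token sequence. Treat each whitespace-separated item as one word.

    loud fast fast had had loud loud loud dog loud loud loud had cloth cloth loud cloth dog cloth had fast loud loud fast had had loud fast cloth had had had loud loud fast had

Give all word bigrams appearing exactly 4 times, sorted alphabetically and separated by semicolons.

Bigram counts meeting the condition (exactly 4 times):
  had had: 4
  loud fast: 4

had had; loud fast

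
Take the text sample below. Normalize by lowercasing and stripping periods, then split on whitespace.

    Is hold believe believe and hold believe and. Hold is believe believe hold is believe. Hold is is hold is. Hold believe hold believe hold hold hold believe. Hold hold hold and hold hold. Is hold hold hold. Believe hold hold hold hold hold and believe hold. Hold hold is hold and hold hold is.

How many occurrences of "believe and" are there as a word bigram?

2

Scanning the 54 overlapping bigram windows for "believe and":
  position 4–5: believe and
  position 7–8: believe and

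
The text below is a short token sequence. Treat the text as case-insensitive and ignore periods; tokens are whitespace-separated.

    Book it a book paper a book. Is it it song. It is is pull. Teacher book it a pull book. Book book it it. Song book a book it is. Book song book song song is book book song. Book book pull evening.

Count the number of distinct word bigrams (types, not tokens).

44 tokens → 43 bigram windows in total.
Repeated bigrams (each contributes count−1 duplicates):
  book book: 4
  book it: 4
  a book: 3
  book song: 3
  song book: 3
  is book: 2
  it a: 2
  it is: 2
  … (2 more repeated)
17 duplicate windows → 43 − 17 = 26 distinct.

26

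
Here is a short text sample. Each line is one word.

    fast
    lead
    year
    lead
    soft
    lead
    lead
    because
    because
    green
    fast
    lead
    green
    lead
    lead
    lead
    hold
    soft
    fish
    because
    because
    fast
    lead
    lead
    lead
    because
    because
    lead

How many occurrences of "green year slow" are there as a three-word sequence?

Scanning the 26 overlapping trigram windows for "green year slow":
  (none found)

0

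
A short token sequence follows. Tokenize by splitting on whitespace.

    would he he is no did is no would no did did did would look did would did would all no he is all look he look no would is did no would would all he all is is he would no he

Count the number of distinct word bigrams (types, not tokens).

31

43 tokens → 42 bigram windows in total.
Repeated bigrams (each contributes count−1 duplicates):
  did would: 3
  no would: 3
  did did: 2
  he is: 2
  is no: 2
  no did: 2
  no he: 2
  would all: 2
  … (1 more repeated)
11 duplicate windows → 42 − 11 = 31 distinct.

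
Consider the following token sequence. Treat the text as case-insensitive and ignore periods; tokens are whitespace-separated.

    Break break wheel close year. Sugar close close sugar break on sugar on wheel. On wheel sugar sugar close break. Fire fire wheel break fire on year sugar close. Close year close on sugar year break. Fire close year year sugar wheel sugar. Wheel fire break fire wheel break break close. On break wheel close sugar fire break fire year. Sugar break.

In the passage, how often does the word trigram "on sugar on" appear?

1

Scanning the 60 overlapping trigram windows for "on sugar on":
  position 11–13: on sugar on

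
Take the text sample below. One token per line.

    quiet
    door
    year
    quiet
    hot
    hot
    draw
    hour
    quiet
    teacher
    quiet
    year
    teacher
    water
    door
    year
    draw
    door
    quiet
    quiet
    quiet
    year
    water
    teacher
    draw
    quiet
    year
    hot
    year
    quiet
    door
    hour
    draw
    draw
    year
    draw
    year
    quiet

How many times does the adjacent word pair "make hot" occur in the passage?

Scanning the 37 overlapping bigram windows for "make hot":
  (none found)

0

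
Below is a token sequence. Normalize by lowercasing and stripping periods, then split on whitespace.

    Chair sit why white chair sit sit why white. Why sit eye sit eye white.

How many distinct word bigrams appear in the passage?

15 tokens → 14 bigram windows in total.
Repeated bigrams (each contributes count−1 duplicates):
  chair sit: 2
  sit eye: 2
  sit why: 2
  why white: 2
4 duplicate windows → 14 − 4 = 10 distinct.

10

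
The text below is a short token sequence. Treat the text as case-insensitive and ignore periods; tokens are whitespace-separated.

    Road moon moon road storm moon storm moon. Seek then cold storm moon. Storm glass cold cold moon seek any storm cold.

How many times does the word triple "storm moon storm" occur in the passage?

Scanning the 20 overlapping trigram windows for "storm moon storm":
  position 5–7: storm moon storm
  position 12–14: storm moon storm

2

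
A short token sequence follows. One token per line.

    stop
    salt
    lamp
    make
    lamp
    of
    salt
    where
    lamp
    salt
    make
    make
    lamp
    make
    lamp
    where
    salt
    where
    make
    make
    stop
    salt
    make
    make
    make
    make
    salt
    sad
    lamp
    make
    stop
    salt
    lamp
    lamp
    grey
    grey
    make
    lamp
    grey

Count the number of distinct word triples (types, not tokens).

32

39 tokens → 37 trigram windows in total.
Repeated trigrams (each contributes count−1 duplicates):
  lamp make lamp: 2
  make make make: 2
  make stop salt: 2
  salt make make: 2
  stop salt lamp: 2
5 duplicate windows → 37 − 5 = 32 distinct.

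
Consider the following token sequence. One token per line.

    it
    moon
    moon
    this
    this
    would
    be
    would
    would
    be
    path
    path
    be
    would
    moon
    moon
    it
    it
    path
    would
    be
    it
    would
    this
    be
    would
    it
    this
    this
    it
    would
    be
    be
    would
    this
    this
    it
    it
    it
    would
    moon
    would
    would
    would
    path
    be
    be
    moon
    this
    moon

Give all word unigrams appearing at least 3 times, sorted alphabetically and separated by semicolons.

Unigram counts meeting the condition (at least 3 times):
  be: 9
  it: 9
  moon: 7
  path: 4
  this: 8
  would: 13

be; it; moon; path; this; would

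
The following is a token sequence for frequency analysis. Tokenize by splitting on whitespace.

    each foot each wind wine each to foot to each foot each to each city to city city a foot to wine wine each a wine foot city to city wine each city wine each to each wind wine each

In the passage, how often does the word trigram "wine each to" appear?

Scanning the 38 overlapping trigram windows for "wine each to":
  position 5–7: wine each to
  position 34–36: wine each to

2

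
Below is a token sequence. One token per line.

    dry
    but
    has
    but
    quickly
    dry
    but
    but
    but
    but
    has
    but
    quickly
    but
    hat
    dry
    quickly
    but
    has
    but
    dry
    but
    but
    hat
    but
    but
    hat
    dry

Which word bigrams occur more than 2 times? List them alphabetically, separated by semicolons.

but but; but has; but hat; dry but; has but

Bigram counts meeting the condition (more than 2 times):
  but but: 5
  but has: 3
  but hat: 3
  dry but: 3
  has but: 3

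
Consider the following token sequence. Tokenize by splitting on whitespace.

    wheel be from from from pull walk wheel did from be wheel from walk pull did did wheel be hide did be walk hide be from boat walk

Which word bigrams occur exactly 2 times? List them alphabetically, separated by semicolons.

be from; from from; wheel be

Bigram counts meeting the condition (exactly 2 times):
  be from: 2
  from from: 2
  wheel be: 2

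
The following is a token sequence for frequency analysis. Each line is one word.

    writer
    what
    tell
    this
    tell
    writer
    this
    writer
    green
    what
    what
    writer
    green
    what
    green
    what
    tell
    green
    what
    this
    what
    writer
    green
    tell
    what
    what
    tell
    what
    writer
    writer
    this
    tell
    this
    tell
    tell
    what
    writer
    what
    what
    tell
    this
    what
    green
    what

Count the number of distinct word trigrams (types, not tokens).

44 tokens → 42 trigram windows in total.
Repeated trigrams (each contributes count−1 duplicates):
  tell this tell: 2
  tell what writer: 2
  what green what: 2
  what tell this: 2
  what what tell: 2
  what writer green: 2
  writer green what: 2
7 duplicate windows → 42 − 7 = 35 distinct.

35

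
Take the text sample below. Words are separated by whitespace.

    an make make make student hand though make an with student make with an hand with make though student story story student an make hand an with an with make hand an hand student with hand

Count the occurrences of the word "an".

Scanning the 36 tokens for "an":
  position 1: an
  position 9: an
  position 14: an
  position 23: an
  position 26: an
  position 28: an
  position 32: an

7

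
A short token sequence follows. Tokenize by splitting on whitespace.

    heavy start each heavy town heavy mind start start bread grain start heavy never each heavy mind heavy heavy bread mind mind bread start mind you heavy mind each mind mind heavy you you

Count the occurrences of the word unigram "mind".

Scanning the 34 tokens for "mind":
  position 7: mind
  position 17: mind
  position 21: mind
  position 22: mind
  position 25: mind
  position 28: mind
  position 30: mind
  position 31: mind

8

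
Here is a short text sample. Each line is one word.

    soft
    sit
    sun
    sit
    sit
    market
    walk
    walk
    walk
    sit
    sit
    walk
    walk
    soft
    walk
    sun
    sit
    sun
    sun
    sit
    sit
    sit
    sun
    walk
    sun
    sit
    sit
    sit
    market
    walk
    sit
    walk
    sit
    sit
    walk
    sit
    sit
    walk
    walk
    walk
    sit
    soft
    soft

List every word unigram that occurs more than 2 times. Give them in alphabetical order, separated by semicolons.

Unigram counts meeting the condition (more than 2 times):
  sit: 18
  soft: 4
  sun: 6
  walk: 13

sit; soft; sun; walk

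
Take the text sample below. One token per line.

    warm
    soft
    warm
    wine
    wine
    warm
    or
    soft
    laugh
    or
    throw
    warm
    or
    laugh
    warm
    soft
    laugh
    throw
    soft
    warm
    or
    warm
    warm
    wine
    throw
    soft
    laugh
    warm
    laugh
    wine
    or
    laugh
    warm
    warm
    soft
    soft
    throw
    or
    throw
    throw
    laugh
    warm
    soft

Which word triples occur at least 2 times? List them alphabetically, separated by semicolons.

laugh warm soft; or laugh warm

Trigram counts meeting the condition (at least 2 times):
  laugh warm soft: 2
  or laugh warm: 2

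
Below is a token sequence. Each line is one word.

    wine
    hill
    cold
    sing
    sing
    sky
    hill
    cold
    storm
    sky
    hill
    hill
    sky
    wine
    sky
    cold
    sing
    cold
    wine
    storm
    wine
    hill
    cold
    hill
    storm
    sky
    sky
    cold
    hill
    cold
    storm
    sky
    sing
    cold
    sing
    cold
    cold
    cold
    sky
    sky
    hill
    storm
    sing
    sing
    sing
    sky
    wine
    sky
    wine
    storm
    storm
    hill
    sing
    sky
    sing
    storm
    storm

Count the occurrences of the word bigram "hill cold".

4

Scanning the 56 overlapping bigram windows for "hill cold":
  position 2–3: hill cold
  position 7–8: hill cold
  position 22–23: hill cold
  position 29–30: hill cold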